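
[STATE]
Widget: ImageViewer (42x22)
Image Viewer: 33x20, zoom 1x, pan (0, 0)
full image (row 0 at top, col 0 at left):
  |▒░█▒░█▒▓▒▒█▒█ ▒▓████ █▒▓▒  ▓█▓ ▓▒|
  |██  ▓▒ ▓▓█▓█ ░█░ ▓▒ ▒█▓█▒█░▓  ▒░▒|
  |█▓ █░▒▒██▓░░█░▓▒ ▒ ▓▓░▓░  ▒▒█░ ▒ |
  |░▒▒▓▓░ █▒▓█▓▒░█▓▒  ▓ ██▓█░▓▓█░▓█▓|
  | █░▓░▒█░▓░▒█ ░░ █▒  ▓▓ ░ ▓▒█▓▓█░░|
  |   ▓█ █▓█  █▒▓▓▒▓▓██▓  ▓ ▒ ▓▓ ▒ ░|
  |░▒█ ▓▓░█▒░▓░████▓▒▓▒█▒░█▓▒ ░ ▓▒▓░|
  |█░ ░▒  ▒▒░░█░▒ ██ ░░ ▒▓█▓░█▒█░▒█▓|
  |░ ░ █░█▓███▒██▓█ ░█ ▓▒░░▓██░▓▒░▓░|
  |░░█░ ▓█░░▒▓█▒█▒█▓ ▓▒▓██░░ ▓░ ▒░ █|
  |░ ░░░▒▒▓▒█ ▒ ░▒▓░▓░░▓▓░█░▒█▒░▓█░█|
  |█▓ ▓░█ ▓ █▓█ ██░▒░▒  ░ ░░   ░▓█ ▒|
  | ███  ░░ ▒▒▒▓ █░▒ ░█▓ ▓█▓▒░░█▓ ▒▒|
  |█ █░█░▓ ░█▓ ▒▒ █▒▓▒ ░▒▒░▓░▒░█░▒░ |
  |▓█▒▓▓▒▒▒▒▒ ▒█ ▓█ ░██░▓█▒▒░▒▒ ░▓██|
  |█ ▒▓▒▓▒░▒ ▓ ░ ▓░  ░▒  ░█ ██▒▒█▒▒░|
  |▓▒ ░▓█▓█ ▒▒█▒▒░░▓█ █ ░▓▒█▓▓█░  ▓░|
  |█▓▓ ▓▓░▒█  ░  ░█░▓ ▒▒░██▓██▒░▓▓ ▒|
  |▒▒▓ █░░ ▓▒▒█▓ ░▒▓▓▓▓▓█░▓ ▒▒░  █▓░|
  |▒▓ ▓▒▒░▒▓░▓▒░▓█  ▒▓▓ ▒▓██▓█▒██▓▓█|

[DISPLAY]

▒░█▒░█▒▓▒▒█▒█ ▒▓████ █▒▓▒  ▓█▓ ▓▒         
██  ▓▒ ▓▓█▓█ ░█░ ▓▒ ▒█▓█▒█░▓  ▒░▒         
█▓ █░▒▒██▓░░█░▓▒ ▒ ▓▓░▓░  ▒▒█░ ▒          
░▒▒▓▓░ █▒▓█▓▒░█▓▒  ▓ ██▓█░▓▓█░▓█▓         
 █░▓░▒█░▓░▒█ ░░ █▒  ▓▓ ░ ▓▒█▓▓█░░         
   ▓█ █▓█  █▒▓▓▒▓▓██▓  ▓ ▒ ▓▓ ▒ ░         
░▒█ ▓▓░█▒░▓░████▓▒▓▒█▒░█▓▒ ░ ▓▒▓░         
█░ ░▒  ▒▒░░█░▒ ██ ░░ ▒▓█▓░█▒█░▒█▓         
░ ░ █░█▓███▒██▓█ ░█ ▓▒░░▓██░▓▒░▓░         
░░█░ ▓█░░▒▓█▒█▒█▓ ▓▒▓██░░ ▓░ ▒░ █         
░ ░░░▒▒▓▒█ ▒ ░▒▓░▓░░▓▓░█░▒█▒░▓█░█         
█▓ ▓░█ ▓ █▓█ ██░▒░▒  ░ ░░   ░▓█ ▒         
 ███  ░░ ▒▒▒▓ █░▒ ░█▓ ▓█▓▒░░█▓ ▒▒         
█ █░█░▓ ░█▓ ▒▒ █▒▓▒ ░▒▒░▓░▒░█░▒░          
▓█▒▓▓▒▒▒▒▒ ▒█ ▓█ ░██░▓█▒▒░▒▒ ░▓██         
█ ▒▓▒▓▒░▒ ▓ ░ ▓░  ░▒  ░█ ██▒▒█▒▒░         
▓▒ ░▓█▓█ ▒▒█▒▒░░▓█ █ ░▓▒█▓▓█░  ▓░         
█▓▓ ▓▓░▒█  ░  ░█░▓ ▒▒░██▓██▒░▓▓ ▒         
▒▒▓ █░░ ▓▒▒█▓ ░▒▓▓▓▓▓█░▓ ▒▒░  █▓░         
▒▓ ▓▒▒░▒▓░▓▒░▓█  ▒▓▓ ▒▓██▓█▒██▓▓█         
                                          
                                          


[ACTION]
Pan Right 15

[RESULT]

▓████ █▒▓▒  ▓█▓ ▓▒                        
░ ▓▒ ▒█▓█▒█░▓  ▒░▒                        
▒ ▒ ▓▓░▓░  ▒▒█░ ▒                         
▓▒  ▓ ██▓█░▓▓█░▓█▓                        
 █▒  ▓▓ ░ ▓▒█▓▓█░░                        
▒▓▓██▓  ▓ ▒ ▓▓ ▒ ░                        
█▓▒▓▒█▒░█▓▒ ░ ▓▒▓░                        
██ ░░ ▒▓█▓░█▒█░▒█▓                        
█ ░█ ▓▒░░▓██░▓▒░▓░                        
█▓ ▓▒▓██░░ ▓░ ▒░ █                        
▓░▓░░▓▓░█░▒█▒░▓█░█                        
░▒░▒  ░ ░░   ░▓█ ▒                        
░▒ ░█▓ ▓█▓▒░░█▓ ▒▒                        
█▒▓▒ ░▒▒░▓░▒░█░▒░                         
█ ░██░▓█▒▒░▒▒ ░▓██                        
░  ░▒  ░█ ██▒▒█▒▒░                        
░▓█ █ ░▓▒█▓▓█░  ▓░                        
█░▓ ▒▒░██▓██▒░▓▓ ▒                        
▒▓▓▓▓▓█░▓ ▒▒░  █▓░                        
  ▒▓▓ ▒▓██▓█▒██▓▓█                        
                                          
                                          


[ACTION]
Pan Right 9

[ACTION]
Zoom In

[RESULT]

██  ▒▒▓▓████████  ██▒▒▓▓▒▒    ▓▓██▓▓  ▓▓▒▒
██  ▒▒▓▓████████  ██▒▒▓▓▒▒    ▓▓██▓▓  ▓▓▒▒
  ░░██░░  ▓▓▒▒  ▒▒██▓▓██▒▒██░░▓▓    ▒▒░░▒▒
  ░░██░░  ▓▓▒▒  ▒▒██▓▓██▒▒██░░▓▓    ▒▒░░▒▒
██░░▓▓▒▒  ▒▒  ▓▓▓▓░░▓▓░░    ▒▒▒▒██░░  ▒▒  
██░░▓▓▒▒  ▒▒  ▓▓▓▓░░▓▓░░    ▒▒▒▒██░░  ▒▒  
▒▒░░██▓▓▒▒    ▓▓  ████▓▓██░░▓▓▓▓██░░▓▓██▓▓
▒▒░░██▓▓▒▒    ▓▓  ████▓▓██░░▓▓▓▓██░░▓▓██▓▓
  ░░░░  ██▒▒    ▓▓▓▓  ░░  ▓▓▒▒██▓▓▓▓██░░░░
  ░░░░  ██▒▒    ▓▓▓▓  ░░  ▓▓▒▒██▓▓▓▓██░░░░
▒▒▓▓▓▓▒▒▓▓▓▓████▓▓    ▓▓  ▒▒  ▓▓▓▓  ▒▒  ░░
▒▒▓▓▓▓▒▒▓▓▓▓████▓▓    ▓▓  ▒▒  ▓▓▓▓  ▒▒  ░░
████████▓▓▒▒▓▓▒▒██▒▒░░██▓▓▒▒  ░░  ▓▓▒▒▓▓░░
████████▓▓▒▒▓▓▒▒██▒▒░░██▓▓▒▒  ░░  ▓▓▒▒▓▓░░
░░▒▒  ████  ░░░░  ▒▒▓▓██▓▓░░██▒▒██░░▒▒██▓▓
░░▒▒  ████  ░░░░  ▒▒▓▓██▓▓░░██▒▒██░░▒▒██▓▓
████▓▓██  ░░██  ▓▓▒▒░░░░▓▓████░░▓▓▒▒░░▓▓░░
████▓▓██  ░░██  ▓▓▒▒░░░░▓▓████░░▓▓▒▒░░▓▓░░
▒▒██▒▒██▓▓  ▓▓▒▒▓▓████░░░░  ▓▓░░  ▒▒░░  ██
▒▒██▒▒██▓▓  ▓▓▒▒▓▓████░░░░  ▓▓░░  ▒▒░░  ██
  ░░▒▒▓▓░░▓▓░░░░▓▓▓▓░░██░░▒▒██▒▒░░▓▓██░░██
  ░░▒▒▓▓░░▓▓░░░░▓▓▓▓░░██░░▒▒██▒▒░░▓▓██░░██


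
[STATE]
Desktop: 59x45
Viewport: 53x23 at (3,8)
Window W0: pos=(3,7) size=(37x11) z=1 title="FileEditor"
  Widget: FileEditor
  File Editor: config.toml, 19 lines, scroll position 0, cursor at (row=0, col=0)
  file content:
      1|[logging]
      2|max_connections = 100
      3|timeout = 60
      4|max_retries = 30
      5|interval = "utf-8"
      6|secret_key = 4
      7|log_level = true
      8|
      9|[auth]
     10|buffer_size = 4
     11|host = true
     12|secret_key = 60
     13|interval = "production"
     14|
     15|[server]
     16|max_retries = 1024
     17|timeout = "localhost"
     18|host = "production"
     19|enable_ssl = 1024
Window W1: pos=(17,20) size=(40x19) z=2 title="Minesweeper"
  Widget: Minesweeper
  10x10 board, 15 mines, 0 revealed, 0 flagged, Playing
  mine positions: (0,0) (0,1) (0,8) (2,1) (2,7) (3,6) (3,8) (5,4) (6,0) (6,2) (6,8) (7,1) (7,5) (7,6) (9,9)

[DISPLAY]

┃ FileEditor                        ┃                
┠───────────────────────────────────┨                
┃█logging]                         ▲┃                
┃max_connections = 100             █┃                
┃timeout = 60                      ░┃                
┃max_retries = 30                  ░┃                
┃interval = "utf-8"                ░┃                
┃secret_key = 4                    ░┃                
┃log_level = true                  ▼┃                
┗━━━━━━━━━━━━━━━━━━━━━━━━━━━━━━━━━━━┛                
                                                     
                                                     
              ┏━━━━━━━━━━━━━━━━━━━━━━━━━━━━━━━━━━━━━━
              ┃ Minesweeper                          
              ┠──────────────────────────────────────
              ┃■■■■■■■■■■                            
              ┃■■■■■■■■■■                            
              ┃■■■■■■■■■■                            
              ┃■■■■■■■■■■                            
              ┃■■■■■■■■■■                            
              ┃■■■■■■■■■■                            
              ┃■■■■■■■■■■                            
              ┃■■■■■■■■■■                            


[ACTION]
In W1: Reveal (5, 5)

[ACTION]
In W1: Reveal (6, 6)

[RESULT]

┃ FileEditor                        ┃                
┠───────────────────────────────────┨                
┃█logging]                         ▲┃                
┃max_connections = 100             █┃                
┃timeout = 60                      ░┃                
┃max_retries = 30                  ░┃                
┃interval = "utf-8"                ░┃                
┃secret_key = 4                    ░┃                
┃log_level = true                  ▼┃                
┗━━━━━━━━━━━━━━━━━━━━━━━━━━━━━━━━━━━┛                
                                                     
                                                     
              ┏━━━━━━━━━━━━━━━━━━━━━━━━━━━━━━━━━━━━━━
              ┃ Minesweeper                          
              ┠──────────────────────────────────────
              ┃■■■■■■■■■■                            
              ┃■■■■■■■■■■                            
              ┃■■■■■■■■■■                            
              ┃■■■■■■■■■■                            
              ┃■■■■■■■■■■                            
              ┃■■■■■1■■■■                            
              ┃■■■■■■2■■■                            
              ┃■■■■■■■■■■                            


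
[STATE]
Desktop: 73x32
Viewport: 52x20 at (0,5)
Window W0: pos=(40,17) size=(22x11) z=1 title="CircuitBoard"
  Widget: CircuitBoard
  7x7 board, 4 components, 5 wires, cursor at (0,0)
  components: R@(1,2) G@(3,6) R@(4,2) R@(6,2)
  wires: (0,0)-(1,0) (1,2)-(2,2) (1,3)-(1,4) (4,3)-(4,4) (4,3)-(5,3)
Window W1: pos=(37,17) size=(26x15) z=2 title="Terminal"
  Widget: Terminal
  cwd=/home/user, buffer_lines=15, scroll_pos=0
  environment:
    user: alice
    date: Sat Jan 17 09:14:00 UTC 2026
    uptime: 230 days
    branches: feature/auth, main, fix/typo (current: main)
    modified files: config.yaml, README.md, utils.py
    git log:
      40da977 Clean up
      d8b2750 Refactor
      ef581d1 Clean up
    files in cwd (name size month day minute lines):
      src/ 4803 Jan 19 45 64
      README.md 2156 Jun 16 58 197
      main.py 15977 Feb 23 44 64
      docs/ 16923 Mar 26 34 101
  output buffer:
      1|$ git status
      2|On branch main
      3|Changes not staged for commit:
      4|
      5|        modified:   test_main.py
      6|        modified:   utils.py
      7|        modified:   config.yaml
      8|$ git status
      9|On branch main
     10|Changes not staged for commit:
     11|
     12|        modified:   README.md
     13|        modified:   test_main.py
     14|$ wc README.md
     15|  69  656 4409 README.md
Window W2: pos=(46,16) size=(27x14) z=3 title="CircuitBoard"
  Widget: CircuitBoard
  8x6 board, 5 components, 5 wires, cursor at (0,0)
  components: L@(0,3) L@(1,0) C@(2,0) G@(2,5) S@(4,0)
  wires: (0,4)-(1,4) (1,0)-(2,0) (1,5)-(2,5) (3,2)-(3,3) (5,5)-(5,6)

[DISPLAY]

                                                    
                                                    
                                                    
                                                    
                                                    
                                                    
                                                    
                                                    
                                                    
                                                    
                                                    
                                              ┏━━━━━
                                     ┏━━━━━━━━┃ Circ
                                     ┃ Termina┠─────
                                     ┠────────┃   0 
                                     ┃$ git st┃0  [.
                                     ┃On branc┃     
                                     ┃Changes ┃1   L
                                     ┃        ┃    │
                                     ┃        ┃2   C


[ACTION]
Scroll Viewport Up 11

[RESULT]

                                                    
                                                    
                                                    
                                                    
                                                    
                                                    
                                                    
                                                    
                                                    
                                                    
                                                    
                                                    
                                                    
                                                    
                                                    
                                                    
                                              ┏━━━━━
                                     ┏━━━━━━━━┃ Circ
                                     ┃ Termina┠─────
                                     ┠────────┃   0 


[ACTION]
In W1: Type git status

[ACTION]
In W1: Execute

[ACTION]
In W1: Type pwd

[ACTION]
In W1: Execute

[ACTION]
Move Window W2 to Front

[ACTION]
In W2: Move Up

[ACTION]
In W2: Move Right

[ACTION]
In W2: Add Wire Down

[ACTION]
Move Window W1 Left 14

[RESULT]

                                                    
                                                    
                                                    
                                                    
                                                    
                                                    
                                                    
                                                    
                                                    
                                                    
                                                    
                                                    
                                                    
                                                    
                                                    
                                                    
                                              ┏━━━━━
                       ┏━━━━━━━━━━━━━━━━━━━━━━┃ Circ
                       ┃ Terminal             ┠─────
                       ┠──────────────────────┃   0 


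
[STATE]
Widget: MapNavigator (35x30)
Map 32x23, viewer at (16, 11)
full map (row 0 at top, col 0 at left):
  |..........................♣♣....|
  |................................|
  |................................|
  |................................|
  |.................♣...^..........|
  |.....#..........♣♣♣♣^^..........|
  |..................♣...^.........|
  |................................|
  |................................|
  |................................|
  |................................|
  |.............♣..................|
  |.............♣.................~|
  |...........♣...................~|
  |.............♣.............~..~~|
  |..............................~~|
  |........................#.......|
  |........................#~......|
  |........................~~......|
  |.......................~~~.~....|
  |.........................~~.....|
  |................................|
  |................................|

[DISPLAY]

                                   
                                   
                                   
                                   
 ..........................♣♣....  
 ................................  
 ................................  
 ................................  
 .................♣...^..........  
 .....#..........♣♣♣♣^^..........  
 ..................♣...^.........  
 ................................  
 ................................  
 ................................  
 ................................  
 .............♣..@...............  
 .............♣.................~  
 ...........♣...................~  
 .............♣.............~..~~  
 ..............................~~  
 ........................#.......  
 ........................#~......  
 ........................~~......  
 .......................~~~.~....  
 .........................~~.....  
 ................................  
 ................................  
                                   
                                   
                                   


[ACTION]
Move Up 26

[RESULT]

                                   
                                   
                                   
                                   
                                   
                                   
                                   
                                   
                                   
                                   
                                   
                                   
                                   
                                   
                                   
 ................@.........♣♣....  
 ................................  
 ................................  
 ................................  
 .................♣...^..........  
 .....#..........♣♣♣♣^^..........  
 ..................♣...^.........  
 ................................  
 ................................  
 ................................  
 ................................  
 .............♣..................  
 .............♣.................~  
 ...........♣...................~  
 .............♣.............~..~~  


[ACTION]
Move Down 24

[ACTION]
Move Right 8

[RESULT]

.........................          
.........................          
.........................          
.........................          
......♣..................          
......♣.................~          
....♣...................~          
......♣.............~..~~          
.......................~~          
.................#.......          
.................#~......          
.................~~......          
................~~~.~....          
..................~~.....          
.........................          
.................@.......          
                                   
                                   
                                   
                                   
                                   
                                   
                                   
                                   
                                   
                                   
                                   
                                   
                                   
                                   


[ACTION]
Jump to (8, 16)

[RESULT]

         ..........................
         ..........................
         ..........................
         .................♣...^....
         .....#..........♣♣♣♣^^....
         ..................♣...^...
         ..........................
         ..........................
         ..........................
         ..........................
         .............♣............
         .............♣............
         ...........♣..............
         .............♣............
         ..........................
         ........@...............#.
         ........................#~
         ........................~~
         .......................~~~
         .........................~
         ..........................
         ..........................
                                   
                                   
                                   
                                   
                                   
                                   
                                   
                                   


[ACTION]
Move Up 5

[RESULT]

                                   
                                   
                                   
                                   
         ..........................
         ..........................
         ..........................
         ..........................
         .................♣...^....
         .....#..........♣♣♣♣^^....
         ..................♣...^...
         ..........................
         ..........................
         ..........................
         ..........................
         ........@....♣............
         .............♣............
         ...........♣..............
         .............♣............
         ..........................
         ........................#.
         ........................#~
         ........................~~
         .......................~~~
         .........................~
         ..........................
         ..........................
                                   
                                   
                                   


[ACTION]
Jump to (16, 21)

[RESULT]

 ..................♣...^.........  
 ................................  
 ................................  
 ................................  
 ................................  
 .............♣..................  
 .............♣.................~  
 ...........♣...................~  
 .............♣.............~..~~  
 ..............................~~  
 ........................#.......  
 ........................#~......  
 ........................~~......  
 .......................~~~.~....  
 .........................~~.....  
 ................@...............  
 ................................  
                                   
                                   
                                   
                                   
                                   
                                   
                                   
                                   
                                   
                                   
                                   
                                   
                                   


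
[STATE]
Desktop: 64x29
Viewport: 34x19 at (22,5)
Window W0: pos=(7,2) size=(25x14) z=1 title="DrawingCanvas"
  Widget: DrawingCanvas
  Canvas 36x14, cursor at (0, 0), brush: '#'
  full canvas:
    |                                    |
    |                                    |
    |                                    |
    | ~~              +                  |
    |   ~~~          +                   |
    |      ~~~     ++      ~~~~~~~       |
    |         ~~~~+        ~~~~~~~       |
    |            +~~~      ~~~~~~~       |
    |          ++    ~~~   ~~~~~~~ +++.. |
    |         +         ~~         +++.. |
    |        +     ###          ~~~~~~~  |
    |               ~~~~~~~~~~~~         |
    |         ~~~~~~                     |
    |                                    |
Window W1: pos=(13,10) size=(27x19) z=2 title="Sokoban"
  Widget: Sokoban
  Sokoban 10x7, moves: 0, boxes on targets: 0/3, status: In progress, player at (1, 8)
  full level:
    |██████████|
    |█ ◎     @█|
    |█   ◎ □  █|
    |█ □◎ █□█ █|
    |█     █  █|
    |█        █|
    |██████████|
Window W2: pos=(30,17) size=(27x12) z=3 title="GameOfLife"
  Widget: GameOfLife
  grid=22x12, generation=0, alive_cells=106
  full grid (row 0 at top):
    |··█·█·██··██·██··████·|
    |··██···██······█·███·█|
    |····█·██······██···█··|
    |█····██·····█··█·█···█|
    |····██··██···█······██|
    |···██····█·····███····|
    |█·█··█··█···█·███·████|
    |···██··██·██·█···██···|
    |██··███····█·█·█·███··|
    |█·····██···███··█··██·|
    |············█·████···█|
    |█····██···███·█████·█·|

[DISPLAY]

         ┃                        
         ┃                        
         ┃                        
   +     ┃                        
  +      ┃                        
━━━━━━━━━━━━━━━━━┓                
                 ┃                
─────────────────┨                
██               ┃                
@█               ┃                
 █               ┃                
 █               ┃                
 █      ┏━━━━━━━━━━━━━━━━━━━━━━━━━
 █      ┃ GameOfLife              
██      ┠─────────────────────────
  0/3   ┃Gen: 0                   
        ┃····█·██······██···█··   
        ┃█····██·····█··█·█···█   
        ┃····██··██···█······██   


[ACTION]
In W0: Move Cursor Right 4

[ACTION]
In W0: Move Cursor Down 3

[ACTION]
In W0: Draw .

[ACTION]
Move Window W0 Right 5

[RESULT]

              ┃                   
              ┃                   
              ┃                   
        +     ┃                   
       +      ┃                   
━━━━━━━━━━━━━━━━━┓                
                 ┃                
─────────────────┨                
██               ┃                
@█               ┃                
 █               ┃                
 █               ┃                
 █      ┏━━━━━━━━━━━━━━━━━━━━━━━━━
 █      ┃ GameOfLife              
██      ┠─────────────────────────
  0/3   ┃Gen: 0                   
        ┃····█·██······██···█··   
        ┃█····██·····█··█·█···█   
        ┃····██··██···█······██   


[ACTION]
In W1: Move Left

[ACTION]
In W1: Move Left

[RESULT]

              ┃                   
              ┃                   
              ┃                   
        +     ┃                   
       +      ┃                   
━━━━━━━━━━━━━━━━━┓                
                 ┃                
─────────────────┨                
██               ┃                
 █               ┃                
 █               ┃                
 █               ┃                
 █      ┏━━━━━━━━━━━━━━━━━━━━━━━━━
 █      ┃ GameOfLife              
██      ┠─────────────────────────
  0/3   ┃Gen: 0                   
        ┃····█·██······██···█··   
        ┃█····██·····█··█·█···█   
        ┃····██··██···█······██   


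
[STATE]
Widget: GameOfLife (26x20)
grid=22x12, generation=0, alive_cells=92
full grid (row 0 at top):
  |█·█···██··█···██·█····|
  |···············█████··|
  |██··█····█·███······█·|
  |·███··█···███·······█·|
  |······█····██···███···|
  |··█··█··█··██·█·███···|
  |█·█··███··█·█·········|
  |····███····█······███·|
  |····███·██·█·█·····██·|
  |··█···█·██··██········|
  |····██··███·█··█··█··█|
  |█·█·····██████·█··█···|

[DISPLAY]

Gen: 0                    
█·█···██··█···██·█····    
···············█████··    
██··█····█·███······█·    
·███··█···███·······█·    
······█····██···███···    
··█··█··█··██·█·███···    
█·█··███··█·█·········    
····███····█······███·    
····███·██·█·█·····██·    
··█···█·██··██········    
····██··███·█··█··█··█    
█·█·····██████·█··█···    
                          
                          
                          
                          
                          
                          
                          


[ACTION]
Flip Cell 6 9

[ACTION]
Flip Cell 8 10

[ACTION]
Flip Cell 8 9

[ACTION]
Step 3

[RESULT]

Gen: 3                    
···········█···██·····    
··········█····██·····    
··███······█·█·█···██·    
··██·██········█···██·    
··█··█············███·    
·····█·███····████·██·    
····█·········████·█··    
··█·····█···███···███·    
··█·················██    
·····█·····█··█····███    
···██·······█·█·······    
······················    
                          
                          
                          
                          
                          
                          
                          


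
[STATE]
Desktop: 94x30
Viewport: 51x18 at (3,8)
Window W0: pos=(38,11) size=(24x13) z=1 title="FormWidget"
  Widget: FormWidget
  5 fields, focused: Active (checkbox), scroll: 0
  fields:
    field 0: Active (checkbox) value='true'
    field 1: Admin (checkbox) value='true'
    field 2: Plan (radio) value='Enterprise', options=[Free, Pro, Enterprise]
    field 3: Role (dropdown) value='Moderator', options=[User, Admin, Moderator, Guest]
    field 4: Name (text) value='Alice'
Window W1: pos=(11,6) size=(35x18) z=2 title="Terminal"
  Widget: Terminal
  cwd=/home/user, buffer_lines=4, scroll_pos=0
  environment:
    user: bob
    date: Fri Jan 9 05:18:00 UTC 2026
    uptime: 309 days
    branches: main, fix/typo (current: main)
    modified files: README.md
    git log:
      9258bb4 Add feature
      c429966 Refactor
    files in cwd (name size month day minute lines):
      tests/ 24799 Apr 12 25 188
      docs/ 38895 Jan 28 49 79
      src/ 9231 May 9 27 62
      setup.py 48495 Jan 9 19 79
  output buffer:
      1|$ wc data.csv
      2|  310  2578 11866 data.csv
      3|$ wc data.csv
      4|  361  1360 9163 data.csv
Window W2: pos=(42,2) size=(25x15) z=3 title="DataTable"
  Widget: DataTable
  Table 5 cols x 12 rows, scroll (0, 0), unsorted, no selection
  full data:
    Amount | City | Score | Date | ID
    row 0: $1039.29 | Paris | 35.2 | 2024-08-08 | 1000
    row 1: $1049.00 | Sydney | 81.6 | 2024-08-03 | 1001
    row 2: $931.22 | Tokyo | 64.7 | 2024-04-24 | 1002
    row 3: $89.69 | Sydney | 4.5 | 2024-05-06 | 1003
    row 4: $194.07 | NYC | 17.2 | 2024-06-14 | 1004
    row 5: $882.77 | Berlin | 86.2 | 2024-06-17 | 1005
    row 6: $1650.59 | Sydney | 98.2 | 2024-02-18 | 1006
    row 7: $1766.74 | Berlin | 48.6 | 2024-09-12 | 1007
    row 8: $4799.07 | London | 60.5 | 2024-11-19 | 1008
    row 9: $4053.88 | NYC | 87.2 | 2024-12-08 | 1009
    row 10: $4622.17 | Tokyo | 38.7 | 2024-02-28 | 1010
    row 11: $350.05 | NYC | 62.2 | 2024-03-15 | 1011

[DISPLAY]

        ┠──────────────────────────────┃$1049.00│Sy
        ┃$ wc data.csv                 ┃$931.22 │To
        ┃  310  2578 11866 data.csv    ┃$89.69  │Sy
        ┃$ wc data.csv                 ┃$194.07 │NY
        ┃  361  1360 9163 data.csv     ┃$882.77 │Be
        ┃$ █                           ┃$1650.59│Sy
        ┃                              ┃$1766.74│Be
        ┃                              ┃$4799.07│Lo
        ┃                              ┗━━━━━━━━━━━
        ┃                                 ┃       [
        ┃                                 ┃       [
        ┃                                 ┃        
        ┃                                 ┃        
        ┃                                 ┃        
        ┃                                 ┃        
        ┗━━━━━━━━━━━━━━━━━━━━━━━━━━━━━━━━━┛━━━━━━━━
                                                   
                                                   


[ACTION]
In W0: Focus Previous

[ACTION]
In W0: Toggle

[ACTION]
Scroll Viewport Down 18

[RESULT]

        ┃  361  1360 9163 data.csv     ┃$882.77 │Be
        ┃$ █                           ┃$1650.59│Sy
        ┃                              ┃$1766.74│Be
        ┃                              ┃$4799.07│Lo
        ┃                              ┗━━━━━━━━━━━
        ┃                                 ┃       [
        ┃                                 ┃       [
        ┃                                 ┃        
        ┃                                 ┃        
        ┃                                 ┃        
        ┃                                 ┃        
        ┗━━━━━━━━━━━━━━━━━━━━━━━━━━━━━━━━━┛━━━━━━━━
                                                   
                                                   
                                                   
                                                   
                                                   
                                                   


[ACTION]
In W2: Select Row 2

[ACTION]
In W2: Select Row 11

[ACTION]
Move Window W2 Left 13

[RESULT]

        ┃  361  1360 9163 ┃$882.77 │Berlin│86.2 │2┃
        ┃$ █              ┃$1650.59│Sydney│98.2 │2┃
        ┃                 ┃$1766.74│Berlin│48.6 │2┃
        ┃                 ┃$4799.07│London│60.5 │2┃
        ┃                 ┗━━━━━━━━━━━━━━━━━━━━━━━┛
        ┃                                 ┃       [
        ┃                                 ┃       [
        ┃                                 ┃        
        ┃                                 ┃        
        ┃                                 ┃        
        ┃                                 ┃        
        ┗━━━━━━━━━━━━━━━━━━━━━━━━━━━━━━━━━┛━━━━━━━━
                                                   
                                                   
                                                   
                                                   
                                                   
                                                   


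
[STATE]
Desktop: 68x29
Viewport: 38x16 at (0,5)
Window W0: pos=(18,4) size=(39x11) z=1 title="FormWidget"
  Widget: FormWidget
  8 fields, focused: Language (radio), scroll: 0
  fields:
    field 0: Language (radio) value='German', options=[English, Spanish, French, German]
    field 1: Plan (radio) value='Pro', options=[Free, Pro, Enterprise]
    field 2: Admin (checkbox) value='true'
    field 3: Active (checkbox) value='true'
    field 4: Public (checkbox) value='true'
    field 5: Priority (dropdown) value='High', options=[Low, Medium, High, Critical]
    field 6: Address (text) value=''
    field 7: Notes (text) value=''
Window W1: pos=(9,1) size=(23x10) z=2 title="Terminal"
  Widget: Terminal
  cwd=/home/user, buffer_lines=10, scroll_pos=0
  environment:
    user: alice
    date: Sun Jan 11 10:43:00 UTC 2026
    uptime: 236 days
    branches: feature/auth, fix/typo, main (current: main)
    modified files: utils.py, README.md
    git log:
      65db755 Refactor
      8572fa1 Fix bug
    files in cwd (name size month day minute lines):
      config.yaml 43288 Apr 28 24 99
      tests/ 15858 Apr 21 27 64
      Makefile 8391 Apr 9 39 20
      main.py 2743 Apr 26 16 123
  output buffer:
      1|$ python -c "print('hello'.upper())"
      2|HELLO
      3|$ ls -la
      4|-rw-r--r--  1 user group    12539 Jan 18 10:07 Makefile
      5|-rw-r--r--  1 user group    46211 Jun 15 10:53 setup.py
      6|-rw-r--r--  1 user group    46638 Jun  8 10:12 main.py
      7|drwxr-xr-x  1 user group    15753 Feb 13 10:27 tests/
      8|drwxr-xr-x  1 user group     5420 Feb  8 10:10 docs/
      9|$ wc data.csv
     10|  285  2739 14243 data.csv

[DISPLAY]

         ┃HELLO                ┃      
         ┃$ ls -la             ┃──────
         ┃-rw-r--r--  1 user gr┃ ( ) E
         ┃-rw-r--r--  1 user gr┃ ( ) F
         ┃-rw-r--r--  1 user gr┃ [x]  
         ┗━━━━━━━━━━━━━━━━━━━━━┛ [x]  
                  ┃  Public:     [x]  
                  ┃  Priority:   [High
                  ┃  Address:    [    
                  ┗━━━━━━━━━━━━━━━━━━━
                                      
                                      
                                      
                                      
                                      
                                      


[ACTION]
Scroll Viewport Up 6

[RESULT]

                                      
         ┏━━━━━━━━━━━━━━━━━━━━━┓      
         ┃ Terminal            ┃      
         ┠─────────────────────┨      
         ┃$ python -c "print('h┃━━━━━━
         ┃HELLO                ┃      
         ┃$ ls -la             ┃──────
         ┃-rw-r--r--  1 user gr┃ ( ) E
         ┃-rw-r--r--  1 user gr┃ ( ) F
         ┃-rw-r--r--  1 user gr┃ [x]  
         ┗━━━━━━━━━━━━━━━━━━━━━┛ [x]  
                  ┃  Public:     [x]  
                  ┃  Priority:   [High
                  ┃  Address:    [    
                  ┗━━━━━━━━━━━━━━━━━━━
                                      


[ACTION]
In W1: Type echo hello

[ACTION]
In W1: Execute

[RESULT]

                                      
         ┏━━━━━━━━━━━━━━━━━━━━━┓      
         ┃ Terminal            ┃      
         ┠─────────────────────┨      
         ┃drwxr-xr-x  1 user gr┃━━━━━━
         ┃$ wc data.csv        ┃      
         ┃  285  2739 14243 dat┃──────
         ┃$ echo hello         ┃ ( ) E
         ┃hello                ┃ ( ) F
         ┃$ █                  ┃ [x]  
         ┗━━━━━━━━━━━━━━━━━━━━━┛ [x]  
                  ┃  Public:     [x]  
                  ┃  Priority:   [High
                  ┃  Address:    [    
                  ┗━━━━━━━━━━━━━━━━━━━
                                      
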